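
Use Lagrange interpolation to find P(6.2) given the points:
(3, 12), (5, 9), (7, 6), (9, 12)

Lagrange interpolation formula:
P(x) = Σ yᵢ × Lᵢ(x)
where Lᵢ(x) = Π_{j≠i} (x - xⱼ)/(xᵢ - xⱼ)

L_0(6.2) = (6.2 - 5)/(3 - 5) × (6.2 - 7)/(3 - 7) × (6.2 - 9)/(3 - 9) = -0.056000
L_1(6.2) = (6.2 - 3)/(5 - 3) × (6.2 - 7)/(5 - 7) × (6.2 - 9)/(5 - 9) = 0.448000
L_2(6.2) = (6.2 - 3)/(7 - 3) × (6.2 - 5)/(7 - 5) × (6.2 - 9)/(7 - 9) = 0.672000
L_3(6.2) = (6.2 - 3)/(9 - 3) × (6.2 - 5)/(9 - 5) × (6.2 - 7)/(9 - 7) = -0.064000

P(6.2) = 12×L_0(6.2) + 9×L_1(6.2) + 6×L_2(6.2) + 12×L_3(6.2)
P(6.2) = 6.624000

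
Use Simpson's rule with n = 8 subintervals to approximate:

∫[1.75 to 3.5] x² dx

f(x) = x²
a = 1.75, b = 3.5, n = 8
h = (b - a)/n = 0.218750

Simpson's rule: (h/3)[f(x₀) + 4f(x₁) + 2f(x₂) + ... + f(xₙ)]

x_0 = 1.7500, f(x_0) = 3.062500, coefficient = 1
x_1 = 1.9688, f(x_1) = 3.875977, coefficient = 4
x_2 = 2.1875, f(x_2) = 4.785156, coefficient = 2
x_3 = 2.4062, f(x_3) = 5.790039, coefficient = 4
x_4 = 2.6250, f(x_4) = 6.890625, coefficient = 2
x_5 = 2.8438, f(x_5) = 8.086914, coefficient = 4
x_6 = 3.0625, f(x_6) = 9.378906, coefficient = 2
x_7 = 3.2812, f(x_7) = 10.766602, coefficient = 4
x_8 = 3.5000, f(x_8) = 12.250000, coefficient = 1

I ≈ (0.218750/3) × 171.500000 = 12.505208
Exact value: 12.505208
Error: 0.000000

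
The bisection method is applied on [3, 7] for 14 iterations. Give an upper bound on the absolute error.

Bisection error bound: |error| ≤ (b-a)/2^n
|error| ≤ (7 - 3)/2^14 = 4/2^14
|error| ≤ 0.0002441406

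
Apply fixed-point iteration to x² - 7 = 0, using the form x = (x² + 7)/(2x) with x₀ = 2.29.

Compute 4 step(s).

Equation: x² - 7 = 0
Fixed-point form: x = (x² + 7)/(2x)
x₀ = 2.29

x_1 = g(2.290000) = 2.673384
x_2 = g(2.673384) = 2.645894
x_3 = g(2.645894) = 2.645751
x_4 = g(2.645751) = 2.645751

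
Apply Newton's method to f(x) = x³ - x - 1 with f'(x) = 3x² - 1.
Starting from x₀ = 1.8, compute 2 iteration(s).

f(x) = x³ - x - 1
f'(x) = 3x² - 1
x₀ = 1.8

Newton-Raphson formula: x_{n+1} = x_n - f(x_n)/f'(x_n)

Iteration 1:
  f(1.800000) = 3.032000
  f'(1.800000) = 8.720000
  x_1 = 1.800000 - 3.032000/8.720000 = 1.452294
Iteration 2:
  f(1.452294) = 0.610821
  f'(1.452294) = 5.327470
  x_2 = 1.452294 - 0.610821/5.327470 = 1.337639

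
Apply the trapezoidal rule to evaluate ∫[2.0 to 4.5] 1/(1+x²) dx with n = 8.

f(x) = 1/(1+x²)
a = 2.0, b = 4.5, n = 8
h = (b - a)/n = 0.312500

Trapezoidal rule: (h/2)[f(x₀) + 2f(x₁) + 2f(x₂) + ... + f(xₙ)]

x_0 = 2.0000, f(x_0) = 0.200000, coefficient = 1
x_1 = 2.3125, f(x_1) = 0.157538, coefficient = 2
x_2 = 2.6250, f(x_2) = 0.126733, coefficient = 2
x_3 = 2.9375, f(x_3) = 0.103854, coefficient = 2
x_4 = 3.2500, f(x_4) = 0.086486, coefficient = 2
x_5 = 3.5625, f(x_5) = 0.073039, coefficient = 2
x_6 = 3.8750, f(x_6) = 0.062439, coefficient = 2
x_7 = 4.1875, f(x_7) = 0.053952, coefficient = 2
x_8 = 4.5000, f(x_8) = 0.047059, coefficient = 1

I ≈ (0.312500/2) × 1.575140 = 0.246116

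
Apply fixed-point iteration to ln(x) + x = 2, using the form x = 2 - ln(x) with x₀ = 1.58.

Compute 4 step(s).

Equation: ln(x) + x = 2
Fixed-point form: x = 2 - ln(x)
x₀ = 1.58

x_1 = g(1.580000) = 1.542575
x_2 = g(1.542575) = 1.566547
x_3 = g(1.566547) = 1.551126
x_4 = g(1.551126) = 1.561019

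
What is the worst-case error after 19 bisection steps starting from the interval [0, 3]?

Bisection error bound: |error| ≤ (b-a)/2^n
|error| ≤ (3 - 0)/2^19 = 3/2^19
|error| ≤ 0.0000057220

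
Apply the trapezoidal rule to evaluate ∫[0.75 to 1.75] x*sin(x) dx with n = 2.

f(x) = x*sin(x)
a = 0.75, b = 1.75, n = 2
h = (b - a)/n = 0.500000

Trapezoidal rule: (h/2)[f(x₀) + 2f(x₁) + 2f(x₂) + ... + f(xₙ)]

x_0 = 0.7500, f(x_0) = 0.511229, coefficient = 1
x_1 = 1.2500, f(x_1) = 1.186231, coefficient = 2
x_2 = 1.7500, f(x_2) = 1.721975, coefficient = 1

I ≈ (0.500000/2) × 4.605666 = 1.151417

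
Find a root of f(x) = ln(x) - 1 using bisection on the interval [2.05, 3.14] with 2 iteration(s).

f(x) = ln(x) - 1
Initial interval: [2.05, 3.14]

Iteration 1:
  c_1 = (2.050000 + 3.140000)/2 = 2.595000
  f(c_1) = f(2.595000) = -0.046413
  f(a) × f(c) ≥ 0, new interval: [2.595000, 3.140000]
Iteration 2:
  c_2 = (2.595000 + 3.140000)/2 = 2.867500
  f(c_2) = f(2.867500) = 0.053441
  f(a) × f(c) < 0, new interval: [2.595000, 2.867500]

After 2 iteration(s), the approximation is c_2 = 2.867500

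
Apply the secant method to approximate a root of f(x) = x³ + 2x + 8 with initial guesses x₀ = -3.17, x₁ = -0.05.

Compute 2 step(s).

f(x) = x³ + 2x + 8
x₀ = -3.17, x₁ = -0.05

Secant formula: x_{n+1} = x_n - f(x_n)(x_n - x_{n-1})/(f(x_n) - f(x_{n-1}))

Iteration 1:
  f(-3.170000) = -30.195013
  f(-0.050000) = 7.899875
  x_2 = -0.050000 - 7.899875×(-0.050000 - (-3.170000))/(7.899875 - (-30.195013))
       = -0.697006
Iteration 2:
  f(-0.050000) = 7.899875
  f(-0.697006) = 6.267371
  x_3 = -0.697006 - 6.267371×(-0.697006 - (-0.050000))/(6.267371 - 7.899875)
       = -3.180936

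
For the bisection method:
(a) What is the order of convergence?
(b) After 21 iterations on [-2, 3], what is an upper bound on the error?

(a) Bisection has linear (order 1) convergence; the error is halved each step.

(b) Error bound = (b-a)/2^n = (3 - (-2))/2^{21}
    = 5/2^{21}

(a) 1 (linear); (b) error ≤ 2.38e-06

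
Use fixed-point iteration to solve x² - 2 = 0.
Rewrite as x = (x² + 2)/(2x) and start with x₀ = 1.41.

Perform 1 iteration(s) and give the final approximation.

Equation: x² - 2 = 0
Fixed-point form: x = (x² + 2)/(2x)
x₀ = 1.41

x_1 = g(1.410000) = 1.414220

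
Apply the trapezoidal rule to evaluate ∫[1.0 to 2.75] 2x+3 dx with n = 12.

f(x) = 2x+3
a = 1.0, b = 2.75, n = 12
h = (b - a)/n = 0.145833

Trapezoidal rule: (h/2)[f(x₀) + 2f(x₁) + 2f(x₂) + ... + f(xₙ)]

x_0 = 1.0000, f(x_0) = 5.000000, coefficient = 1
x_1 = 1.1458, f(x_1) = 5.291667, coefficient = 2
x_2 = 1.2917, f(x_2) = 5.583333, coefficient = 2
x_3 = 1.4375, f(x_3) = 5.875000, coefficient = 2
x_4 = 1.5833, f(x_4) = 6.166667, coefficient = 2
x_5 = 1.7292, f(x_5) = 6.458333, coefficient = 2
x_6 = 1.8750, f(x_6) = 6.750000, coefficient = 2
x_7 = 2.0208, f(x_7) = 7.041667, coefficient = 2
x_8 = 2.1667, f(x_8) = 7.333333, coefficient = 2
x_9 = 2.3125, f(x_9) = 7.625000, coefficient = 2
x_10 = 2.4583, f(x_10) = 7.916667, coefficient = 2
x_11 = 2.6042, f(x_11) = 8.208333, coefficient = 2
x_12 = 2.7500, f(x_12) = 8.500000, coefficient = 1

I ≈ (0.145833/2) × 162.000000 = 11.812500
Exact value: 11.812500
Error: 0.000000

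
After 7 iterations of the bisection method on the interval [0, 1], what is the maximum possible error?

Bisection error bound: |error| ≤ (b-a)/2^n
|error| ≤ (1 - 0)/2^7 = 1/2^7
|error| ≤ 0.0078125000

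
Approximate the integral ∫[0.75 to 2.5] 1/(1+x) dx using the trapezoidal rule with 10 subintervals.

f(x) = 1/(1+x)
a = 0.75, b = 2.5, n = 10
h = (b - a)/n = 0.175000

Trapezoidal rule: (h/2)[f(x₀) + 2f(x₁) + 2f(x₂) + ... + f(xₙ)]

x_0 = 0.7500, f(x_0) = 0.571429, coefficient = 1
x_1 = 0.9250, f(x_1) = 0.519481, coefficient = 2
x_2 = 1.1000, f(x_2) = 0.476190, coefficient = 2
x_3 = 1.2750, f(x_3) = 0.439560, coefficient = 2
x_4 = 1.4500, f(x_4) = 0.408163, coefficient = 2
x_5 = 1.6250, f(x_5) = 0.380952, coefficient = 2
x_6 = 1.8000, f(x_6) = 0.357143, coefficient = 2
x_7 = 1.9750, f(x_7) = 0.336134, coefficient = 2
x_8 = 2.1500, f(x_8) = 0.317460, coefficient = 2
x_9 = 2.3250, f(x_9) = 0.300752, coefficient = 2
x_10 = 2.5000, f(x_10) = 0.285714, coefficient = 1

I ≈ (0.175000/2) × 7.928816 = 0.693771
Exact value: 0.693147
Error: 0.000624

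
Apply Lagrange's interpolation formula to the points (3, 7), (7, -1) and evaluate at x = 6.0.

Lagrange interpolation formula:
P(x) = Σ yᵢ × Lᵢ(x)
where Lᵢ(x) = Π_{j≠i} (x - xⱼ)/(xᵢ - xⱼ)

L_0(6.0) = (6.0 - 7)/(3 - 7) = 0.250000
L_1(6.0) = (6.0 - 3)/(7 - 3) = 0.750000

P(6.0) = 7×L_0(6.0) + (-1)×L_1(6.0)
P(6.0) = 1.000000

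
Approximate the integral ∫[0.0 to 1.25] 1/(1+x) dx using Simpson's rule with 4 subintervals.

f(x) = 1/(1+x)
a = 0.0, b = 1.25, n = 4
h = (b - a)/n = 0.312500

Simpson's rule: (h/3)[f(x₀) + 4f(x₁) + 2f(x₂) + ... + f(xₙ)]

x_0 = 0.0000, f(x_0) = 1.000000, coefficient = 1
x_1 = 0.3125, f(x_1) = 0.761905, coefficient = 4
x_2 = 0.6250, f(x_2) = 0.615385, coefficient = 2
x_3 = 0.9375, f(x_3) = 0.516129, coefficient = 4
x_4 = 1.2500, f(x_4) = 0.444444, coefficient = 1

I ≈ (0.312500/3) × 7.787349 = 0.811182
Exact value: 0.810930
Error: 0.000252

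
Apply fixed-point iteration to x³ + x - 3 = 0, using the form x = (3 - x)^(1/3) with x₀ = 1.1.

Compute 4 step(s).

Equation: x³ + x - 3 = 0
Fixed-point form: x = (3 - x)^(1/3)
x₀ = 1.1

x_1 = g(1.100000) = 1.238562
x_2 = g(1.238562) = 1.207691
x_3 = g(1.207691) = 1.214705
x_4 = g(1.214705) = 1.213119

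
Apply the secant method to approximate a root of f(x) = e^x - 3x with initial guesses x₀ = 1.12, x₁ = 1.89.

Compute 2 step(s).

f(x) = e^x - 3x
x₀ = 1.12, x₁ = 1.89

Secant formula: x_{n+1} = x_n - f(x_n)(x_n - x_{n-1})/(f(x_n) - f(x_{n-1}))

Iteration 1:
  f(1.120000) = -0.295146
  f(1.890000) = 0.949369
  x_2 = 1.890000 - 0.949369×(1.890000 - 1.120000)/(0.949369 - (-0.295146))
       = 1.302611
Iteration 2:
  f(1.890000) = 0.949369
  f(1.302611) = -0.228943
  x_3 = 1.302611 - (-0.228943)×(1.302611 - 1.890000)/(-0.228943 - 0.949369)
       = 1.416739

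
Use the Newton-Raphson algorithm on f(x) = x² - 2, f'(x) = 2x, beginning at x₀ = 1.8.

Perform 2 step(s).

f(x) = x² - 2
f'(x) = 2x
x₀ = 1.8

Newton-Raphson formula: x_{n+1} = x_n - f(x_n)/f'(x_n)

Iteration 1:
  f(1.800000) = 1.240000
  f'(1.800000) = 3.600000
  x_1 = 1.800000 - 1.240000/3.600000 = 1.455556
Iteration 2:
  f(1.455556) = 0.118642
  f'(1.455556) = 2.911111
  x_2 = 1.455556 - 0.118642/2.911111 = 1.414801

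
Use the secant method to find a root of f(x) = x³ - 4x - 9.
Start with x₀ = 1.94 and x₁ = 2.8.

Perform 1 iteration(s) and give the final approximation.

f(x) = x³ - 4x - 9
x₀ = 1.94, x₁ = 2.8

Secant formula: x_{n+1} = x_n - f(x_n)(x_n - x_{n-1})/(f(x_n) - f(x_{n-1}))

Iteration 1:
  f(1.940000) = -9.458616
  f(2.800000) = 1.752000
  x_2 = 2.800000 - 1.752000×(2.800000 - 1.940000)/(1.752000 - (-9.458616))
       = 2.665599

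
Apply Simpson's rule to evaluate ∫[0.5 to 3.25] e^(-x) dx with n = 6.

f(x) = e^(-x)
a = 0.5, b = 3.25, n = 6
h = (b - a)/n = 0.458333

Simpson's rule: (h/3)[f(x₀) + 4f(x₁) + 2f(x₂) + ... + f(xₙ)]

x_0 = 0.5000, f(x_0) = 0.606531, coefficient = 1
x_1 = 0.9583, f(x_1) = 0.383532, coefficient = 4
x_2 = 1.4167, f(x_2) = 0.242521, coefficient = 2
x_3 = 1.8750, f(x_3) = 0.153355, coefficient = 4
x_4 = 2.3333, f(x_4) = 0.096972, coefficient = 2
x_5 = 2.7917, f(x_5) = 0.061319, coefficient = 4
x_6 = 3.2500, f(x_6) = 0.038774, coefficient = 1

I ≈ (0.458333/3) × 3.717113 = 0.567892
Exact value: 0.567756
Error: 0.000136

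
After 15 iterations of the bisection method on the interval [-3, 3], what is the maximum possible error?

Bisection error bound: |error| ≤ (b-a)/2^n
|error| ≤ (3 - (-3))/2^15 = 6/2^15
|error| ≤ 0.0001831055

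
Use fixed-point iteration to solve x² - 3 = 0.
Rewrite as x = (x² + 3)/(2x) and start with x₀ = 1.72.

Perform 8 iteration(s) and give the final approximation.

Equation: x² - 3 = 0
Fixed-point form: x = (x² + 3)/(2x)
x₀ = 1.72

x_1 = g(1.720000) = 1.732093
x_2 = g(1.732093) = 1.732051
x_3 = g(1.732051) = 1.732051
x_4 = g(1.732051) = 1.732051
x_5 = g(1.732051) = 1.732051
x_6 = g(1.732051) = 1.732051
x_7 = g(1.732051) = 1.732051
x_8 = g(1.732051) = 1.732051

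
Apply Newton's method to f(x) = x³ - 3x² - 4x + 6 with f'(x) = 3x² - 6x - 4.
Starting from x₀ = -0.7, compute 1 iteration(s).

f(x) = x³ - 3x² - 4x + 6
f'(x) = 3x² - 6x - 4
x₀ = -0.7

Newton-Raphson formula: x_{n+1} = x_n - f(x_n)/f'(x_n)

Iteration 1:
  f(-0.700000) = 6.987000
  f'(-0.700000) = 1.670000
  x_1 = -0.700000 - 6.987000/1.670000 = -4.883832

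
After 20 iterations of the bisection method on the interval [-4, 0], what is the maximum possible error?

Bisection error bound: |error| ≤ (b-a)/2^n
|error| ≤ (0 - (-4))/2^20 = 4/2^20
|error| ≤ 0.0000038147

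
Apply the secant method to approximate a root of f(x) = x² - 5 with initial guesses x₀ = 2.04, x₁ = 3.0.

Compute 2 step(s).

f(x) = x² - 5
x₀ = 2.04, x₁ = 3.0

Secant formula: x_{n+1} = x_n - f(x_n)(x_n - x_{n-1})/(f(x_n) - f(x_{n-1}))

Iteration 1:
  f(2.040000) = -0.838400
  f(3.000000) = 4.000000
  x_2 = 3.000000 - 4.000000×(3.000000 - 2.040000)/(4.000000 - (-0.838400))
       = 2.206349
Iteration 2:
  f(3.000000) = 4.000000
  f(2.206349) = -0.132023
  x_3 = 2.206349 - (-0.132023)×(2.206349 - 3.000000)/(-0.132023 - 4.000000)
       = 2.231707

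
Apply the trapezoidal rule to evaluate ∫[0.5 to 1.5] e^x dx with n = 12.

f(x) = e^x
a = 0.5, b = 1.5, n = 12
h = (b - a)/n = 0.083333

Trapezoidal rule: (h/2)[f(x₀) + 2f(x₁) + 2f(x₂) + ... + f(xₙ)]

x_0 = 0.5000, f(x_0) = 1.648721, coefficient = 1
x_1 = 0.5833, f(x_1) = 1.792002, coefficient = 2
x_2 = 0.6667, f(x_2) = 1.947734, coefficient = 2
x_3 = 0.7500, f(x_3) = 2.117000, coefficient = 2
x_4 = 0.8333, f(x_4) = 2.300976, coefficient = 2
x_5 = 0.9167, f(x_5) = 2.500940, coefficient = 2
x_6 = 1.0000, f(x_6) = 2.718282, coefficient = 2
x_7 = 1.0833, f(x_7) = 2.954512, coefficient = 2
x_8 = 1.1667, f(x_8) = 3.211271, coefficient = 2
x_9 = 1.2500, f(x_9) = 3.490343, coefficient = 2
x_10 = 1.3333, f(x_10) = 3.793668, coefficient = 2
x_11 = 1.4167, f(x_11) = 4.123353, coefficient = 2
x_12 = 1.5000, f(x_12) = 4.481689, coefficient = 1

I ≈ (0.083333/2) × 68.030569 = 2.834607
Exact value: 2.832968
Error: 0.001639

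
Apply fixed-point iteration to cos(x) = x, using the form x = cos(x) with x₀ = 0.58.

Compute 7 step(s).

Equation: cos(x) = x
Fixed-point form: x = cos(x)
x₀ = 0.58

x_1 = g(0.580000) = 0.836463
x_2 = g(0.836463) = 0.670093
x_3 = g(0.670093) = 0.783764
x_4 = g(0.783764) = 0.708261
x_5 = g(0.708261) = 0.759494
x_6 = g(0.759494) = 0.725184
x_7 = g(0.725184) = 0.748377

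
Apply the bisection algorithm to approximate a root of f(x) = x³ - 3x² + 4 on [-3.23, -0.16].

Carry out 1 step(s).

f(x) = x³ - 3x² + 4
Initial interval: [-3.23, -0.16]

Iteration 1:
  c_1 = (-3.230000 + (-0.160000))/2 = -1.695000
  f(c_1) = f(-1.695000) = -9.488852
  f(a) × f(c) ≥ 0, new interval: [-1.695000, -0.160000]

After 1 iteration(s), the approximation is c_1 = -1.695000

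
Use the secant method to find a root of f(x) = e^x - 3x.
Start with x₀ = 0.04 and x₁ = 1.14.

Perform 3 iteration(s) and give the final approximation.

f(x) = e^x - 3x
x₀ = 0.04, x₁ = 1.14

Secant formula: x_{n+1} = x_n - f(x_n)(x_n - x_{n-1})/(f(x_n) - f(x_{n-1}))

Iteration 1:
  f(0.040000) = 0.920811
  f(1.140000) = -0.293232
  x_2 = 1.140000 - (-0.293232)×(1.140000 - 0.040000)/(-0.293232 - 0.920811)
       = 0.874313
Iteration 2:
  f(1.140000) = -0.293232
  f(0.874313) = -0.225711
  x_3 = 0.874313 - (-0.225711)×(0.874313 - 1.140000)/(-0.225711 - (-0.293232))
       = -0.013843
Iteration 3:
  f(0.874313) = -0.225711
  f(-0.013843) = 1.027781
  x_4 = -0.013843 - 1.027781×(-0.013843 - 0.874313)/(1.027781 - (-0.225711))
       = 0.714387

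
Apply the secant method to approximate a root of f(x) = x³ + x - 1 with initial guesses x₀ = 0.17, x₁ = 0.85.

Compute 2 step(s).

f(x) = x³ + x - 1
x₀ = 0.17, x₁ = 0.85

Secant formula: x_{n+1} = x_n - f(x_n)(x_n - x_{n-1})/(f(x_n) - f(x_{n-1}))

Iteration 1:
  f(0.170000) = -0.825087
  f(0.850000) = 0.464125
  x_2 = 0.850000 - 0.464125×(0.850000 - 0.170000)/(0.464125 - (-0.825087))
       = 0.605195
Iteration 2:
  f(0.850000) = 0.464125
  f(0.605195) = -0.173145
  x_3 = 0.605195 - (-0.173145)×(0.605195 - 0.850000)/(-0.173145 - 0.464125)
       = 0.671708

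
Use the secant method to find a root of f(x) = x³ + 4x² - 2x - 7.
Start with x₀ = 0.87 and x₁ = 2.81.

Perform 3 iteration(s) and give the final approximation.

f(x) = x³ + 4x² - 2x - 7
x₀ = 0.87, x₁ = 2.81

Secant formula: x_{n+1} = x_n - f(x_n)(x_n - x_{n-1})/(f(x_n) - f(x_{n-1}))

Iteration 1:
  f(0.870000) = -5.053897
  f(2.810000) = 41.152441
  x_2 = 2.810000 - 41.152441×(2.810000 - 0.870000)/(41.152441 - (-5.053897))
       = 1.082191
Iteration 2:
  f(2.810000) = 41.152441
  f(1.082191) = -3.212440
  x_3 = 1.082191 - (-3.212440)×(1.082191 - 2.810000)/(-3.212440 - 41.152441)
       = 1.207301
Iteration 3:
  f(1.082191) = -3.212440
  f(1.207301) = -1.824571
  x_4 = 1.207301 - (-1.824571)×(1.207301 - 1.082191)/(-1.824571 - (-3.212440))
       = 1.371777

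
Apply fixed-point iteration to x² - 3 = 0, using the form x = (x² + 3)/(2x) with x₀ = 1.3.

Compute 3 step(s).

Equation: x² - 3 = 0
Fixed-point form: x = (x² + 3)/(2x)
x₀ = 1.3

x_1 = g(1.300000) = 1.803846
x_2 = g(1.803846) = 1.733480
x_3 = g(1.733480) = 1.732051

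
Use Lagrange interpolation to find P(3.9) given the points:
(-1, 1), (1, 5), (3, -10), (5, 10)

Lagrange interpolation formula:
P(x) = Σ yᵢ × Lᵢ(x)
where Lᵢ(x) = Π_{j≠i} (x - xⱼ)/(xᵢ - xⱼ)

L_0(3.9) = (3.9 - 1)/(-1 - 1) × (3.9 - 3)/(-1 - 3) × (3.9 - 5)/(-1 - 5) = 0.059813
L_1(3.9) = (3.9 - (-1))/(1 - (-1)) × (3.9 - 3)/(1 - 3) × (3.9 - 5)/(1 - 5) = -0.303188
L_2(3.9) = (3.9 - (-1))/(3 - (-1)) × (3.9 - 1)/(3 - 1) × (3.9 - 5)/(3 - 5) = 0.976938
L_3(3.9) = (3.9 - (-1))/(5 - (-1)) × (3.9 - 1)/(5 - 1) × (3.9 - 3)/(5 - 3) = 0.266437

P(3.9) = 1×L_0(3.9) + 5×L_1(3.9) + (-10)×L_2(3.9) + 10×L_3(3.9)
P(3.9) = -8.561125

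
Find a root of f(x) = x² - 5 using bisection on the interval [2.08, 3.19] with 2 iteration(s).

f(x) = x² - 5
Initial interval: [2.08, 3.19]

Iteration 1:
  c_1 = (2.080000 + 3.190000)/2 = 2.635000
  f(c_1) = f(2.635000) = 1.943225
  f(a) × f(c) < 0, new interval: [2.080000, 2.635000]
Iteration 2:
  c_2 = (2.080000 + 2.635000)/2 = 2.357500
  f(c_2) = f(2.357500) = 0.557806
  f(a) × f(c) < 0, new interval: [2.080000, 2.357500]

After 2 iteration(s), the approximation is c_2 = 2.357500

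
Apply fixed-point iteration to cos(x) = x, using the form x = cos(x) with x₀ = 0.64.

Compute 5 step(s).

Equation: cos(x) = x
Fixed-point form: x = cos(x)
x₀ = 0.64

x_1 = g(0.640000) = 0.802096
x_2 = g(0.802096) = 0.695202
x_3 = g(0.695202) = 0.767924
x_4 = g(0.767924) = 0.719354
x_5 = g(0.719354) = 0.752232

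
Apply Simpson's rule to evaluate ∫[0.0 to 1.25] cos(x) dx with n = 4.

f(x) = cos(x)
a = 0.0, b = 1.25, n = 4
h = (b - a)/n = 0.312500

Simpson's rule: (h/3)[f(x₀) + 4f(x₁) + 2f(x₂) + ... + f(xₙ)]

x_0 = 0.0000, f(x_0) = 1.000000, coefficient = 1
x_1 = 0.3125, f(x_1) = 0.951568, coefficient = 4
x_2 = 0.6250, f(x_2) = 0.810963, coefficient = 2
x_3 = 0.9375, f(x_3) = 0.591805, coefficient = 4
x_4 = 1.2500, f(x_4) = 0.315322, coefficient = 1

I ≈ (0.312500/3) × 9.110741 = 0.949035
Exact value: 0.948985
Error: 0.000051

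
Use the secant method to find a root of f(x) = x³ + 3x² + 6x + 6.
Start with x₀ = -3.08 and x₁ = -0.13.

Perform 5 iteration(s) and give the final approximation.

f(x) = x³ + 3x² + 6x + 6
x₀ = -3.08, x₁ = -0.13

Secant formula: x_{n+1} = x_n - f(x_n)(x_n - x_{n-1})/(f(x_n) - f(x_{n-1}))

Iteration 1:
  f(-3.080000) = -13.238912
  f(-0.130000) = 5.268503
  x_2 = -0.130000 - 5.268503×(-0.130000 - (-3.080000))/(5.268503 - (-13.238912))
       = -0.969776
Iteration 2:
  f(-0.130000) = 5.268503
  f(-0.969776) = 2.090699
  x_3 = -0.969776 - 2.090699×(-0.969776 - (-0.130000))/(2.090699 - 5.268503)
       = -1.522271
Iteration 3:
  f(-0.969776) = 2.090699
  f(-1.522271) = 0.290730
  x_4 = -1.522271 - 0.290730×(-1.522271 - (-0.969776))/(0.290730 - 2.090699)
       = -1.611509
Iteration 4:
  f(-1.522271) = 0.290730
  f(-1.611509) = -0.063198
  x_5 = -1.611509 - (-0.063198)×(-1.611509 - (-1.522271))/(-0.063198 - 0.290730)
       = -1.595575
Iteration 5:
  f(-1.611509) = -0.063198
  f(-1.595575) = 0.002020
  x_6 = -1.595575 - 0.002020×(-1.595575 - (-1.611509))/(0.002020 - (-0.063198))
       = -1.596068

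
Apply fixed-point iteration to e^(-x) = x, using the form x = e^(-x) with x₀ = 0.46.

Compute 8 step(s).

Equation: e^(-x) = x
Fixed-point form: x = e^(-x)
x₀ = 0.46

x_1 = g(0.460000) = 0.631284
x_2 = g(0.631284) = 0.531909
x_3 = g(0.531909) = 0.587483
x_4 = g(0.587483) = 0.555724
x_5 = g(0.555724) = 0.573657
x_6 = g(0.573657) = 0.563461
x_7 = g(0.563461) = 0.569235
x_8 = g(0.569235) = 0.565958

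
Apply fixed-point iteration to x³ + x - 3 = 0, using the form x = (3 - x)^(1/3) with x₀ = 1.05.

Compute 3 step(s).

Equation: x³ + x - 3 = 0
Fixed-point form: x = (3 - x)^(1/3)
x₀ = 1.05

x_1 = g(1.050000) = 1.249333
x_2 = g(1.249333) = 1.205224
x_3 = g(1.205224) = 1.215262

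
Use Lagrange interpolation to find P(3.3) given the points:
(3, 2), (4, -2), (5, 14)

Lagrange interpolation formula:
P(x) = Σ yᵢ × Lᵢ(x)
where Lᵢ(x) = Π_{j≠i} (x - xⱼ)/(xᵢ - xⱼ)

L_0(3.3) = (3.3 - 4)/(3 - 4) × (3.3 - 5)/(3 - 5) = 0.595000
L_1(3.3) = (3.3 - 3)/(4 - 3) × (3.3 - 5)/(4 - 5) = 0.510000
L_2(3.3) = (3.3 - 3)/(5 - 3) × (3.3 - 4)/(5 - 4) = -0.105000

P(3.3) = 2×L_0(3.3) + (-2)×L_1(3.3) + 14×L_2(3.3)
P(3.3) = -1.300000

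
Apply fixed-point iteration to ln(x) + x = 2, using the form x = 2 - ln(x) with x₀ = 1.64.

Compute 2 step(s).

Equation: ln(x) + x = 2
Fixed-point form: x = 2 - ln(x)
x₀ = 1.64

x_1 = g(1.640000) = 1.505304
x_2 = g(1.505304) = 1.591005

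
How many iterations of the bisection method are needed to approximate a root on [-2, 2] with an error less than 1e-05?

We need (b-a)/2^n ≤ 1e-05
(2 - (-2))/2^n ≤ 1e-05
4/2^n ≤ 1e-05
2^n ≥ 400000
n ≥ log₂(400000) = 18.61
n ≥ 19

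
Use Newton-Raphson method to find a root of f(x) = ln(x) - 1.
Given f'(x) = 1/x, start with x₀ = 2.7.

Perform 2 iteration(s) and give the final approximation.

f(x) = ln(x) - 1
f'(x) = 1/x
x₀ = 2.7

Newton-Raphson formula: x_{n+1} = x_n - f(x_n)/f'(x_n)

Iteration 1:
  f(2.700000) = -0.006748
  f'(2.700000) = 0.370370
  x_1 = 2.700000 - (-0.006748)/0.370370 = 2.718220
Iteration 2:
  f(2.718220) = -0.000023
  f'(2.718220) = 0.367888
  x_2 = 2.718220 - (-0.000023)/0.367888 = 2.718282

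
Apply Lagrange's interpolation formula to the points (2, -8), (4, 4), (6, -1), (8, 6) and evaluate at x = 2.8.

Lagrange interpolation formula:
P(x) = Σ yᵢ × Lᵢ(x)
where Lᵢ(x) = Π_{j≠i} (x - xⱼ)/(xᵢ - xⱼ)

L_0(2.8) = (2.8 - 4)/(2 - 4) × (2.8 - 6)/(2 - 6) × (2.8 - 8)/(2 - 8) = 0.416000
L_1(2.8) = (2.8 - 2)/(4 - 2) × (2.8 - 6)/(4 - 6) × (2.8 - 8)/(4 - 8) = 0.832000
L_2(2.8) = (2.8 - 2)/(6 - 2) × (2.8 - 4)/(6 - 4) × (2.8 - 8)/(6 - 8) = -0.312000
L_3(2.8) = (2.8 - 2)/(8 - 2) × (2.8 - 4)/(8 - 4) × (2.8 - 6)/(8 - 6) = 0.064000

P(2.8) = (-8)×L_0(2.8) + 4×L_1(2.8) + (-1)×L_2(2.8) + 6×L_3(2.8)
P(2.8) = 0.696000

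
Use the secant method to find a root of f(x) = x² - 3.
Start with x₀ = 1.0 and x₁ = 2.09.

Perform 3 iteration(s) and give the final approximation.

f(x) = x² - 3
x₀ = 1.0, x₁ = 2.09

Secant formula: x_{n+1} = x_n - f(x_n)(x_n - x_{n-1})/(f(x_n) - f(x_{n-1}))

Iteration 1:
  f(1.000000) = -2.000000
  f(2.090000) = 1.368100
  x_2 = 2.090000 - 1.368100×(2.090000 - 1.000000)/(1.368100 - (-2.000000))
       = 1.647249
Iteration 2:
  f(2.090000) = 1.368100
  f(1.647249) = -0.286570
  x_3 = 1.647249 - (-0.286570)×(1.647249 - 2.090000)/(-0.286570 - 1.368100)
       = 1.723929
Iteration 3:
  f(1.647249) = -0.286570
  f(1.723929) = -0.028070
  x_4 = 1.723929 - (-0.028070)×(1.723929 - 1.647249)/(-0.028070 - (-0.286570))
       = 1.732255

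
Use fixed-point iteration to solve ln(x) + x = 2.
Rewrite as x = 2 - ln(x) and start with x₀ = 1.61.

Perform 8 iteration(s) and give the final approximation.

Equation: ln(x) + x = 2
Fixed-point form: x = 2 - ln(x)
x₀ = 1.61

x_1 = g(1.610000) = 1.523766
x_2 = g(1.523766) = 1.578815
x_3 = g(1.578815) = 1.543325
x_4 = g(1.543325) = 1.566061
x_5 = g(1.566061) = 1.551437
x_6 = g(1.551437) = 1.560819
x_7 = g(1.560819) = 1.554790
x_8 = g(1.554790) = 1.558660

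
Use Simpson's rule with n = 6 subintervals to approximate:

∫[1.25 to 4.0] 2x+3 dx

f(x) = 2x+3
a = 1.25, b = 4.0, n = 6
h = (b - a)/n = 0.458333

Simpson's rule: (h/3)[f(x₀) + 4f(x₁) + 2f(x₂) + ... + f(xₙ)]

x_0 = 1.2500, f(x_0) = 5.500000, coefficient = 1
x_1 = 1.7083, f(x_1) = 6.416667, coefficient = 4
x_2 = 2.1667, f(x_2) = 7.333333, coefficient = 2
x_3 = 2.6250, f(x_3) = 8.250000, coefficient = 4
x_4 = 3.0833, f(x_4) = 9.166667, coefficient = 2
x_5 = 3.5417, f(x_5) = 10.083333, coefficient = 4
x_6 = 4.0000, f(x_6) = 11.000000, coefficient = 1

I ≈ (0.458333/3) × 148.500000 = 22.687500
Exact value: 22.687500
Error: 0.000000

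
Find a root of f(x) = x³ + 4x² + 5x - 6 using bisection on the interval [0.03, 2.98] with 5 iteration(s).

f(x) = x³ + 4x² + 5x - 6
Initial interval: [0.03, 2.98]

Iteration 1:
  c_1 = (0.030000 + 2.980000)/2 = 1.505000
  f(c_1) = f(1.505000) = 13.993963
  f(a) × f(c) < 0, new interval: [0.030000, 1.505000]
Iteration 2:
  c_2 = (0.030000 + 1.505000)/2 = 0.767500
  f(c_2) = f(0.767500) = 0.645826
  f(a) × f(c) < 0, new interval: [0.030000, 0.767500]
Iteration 3:
  c_3 = (0.030000 + 0.767500)/2 = 0.398750
  f(c_3) = f(0.398750) = -3.306842
  f(a) × f(c) ≥ 0, new interval: [0.398750, 0.767500]
Iteration 4:
  c_4 = (0.398750 + 0.767500)/2 = 0.583125
  f(c_4) = f(0.583125) = -1.525953
  f(a) × f(c) ≥ 0, new interval: [0.583125, 0.767500]
Iteration 5:
  c_5 = (0.583125 + 0.767500)/2 = 0.675312
  f(c_5) = f(0.675312) = -0.491275
  f(a) × f(c) ≥ 0, new interval: [0.675312, 0.767500]

After 5 iteration(s), the approximation is c_5 = 0.675312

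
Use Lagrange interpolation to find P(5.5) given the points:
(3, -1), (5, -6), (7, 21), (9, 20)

Lagrange interpolation formula:
P(x) = Σ yᵢ × Lᵢ(x)
where Lᵢ(x) = Π_{j≠i} (x - xⱼ)/(xᵢ - xⱼ)

L_0(5.5) = (5.5 - 5)/(3 - 5) × (5.5 - 7)/(3 - 7) × (5.5 - 9)/(3 - 9) = -0.054688
L_1(5.5) = (5.5 - 3)/(5 - 3) × (5.5 - 7)/(5 - 7) × (5.5 - 9)/(5 - 9) = 0.820312
L_2(5.5) = (5.5 - 3)/(7 - 3) × (5.5 - 5)/(7 - 5) × (5.5 - 9)/(7 - 9) = 0.273438
L_3(5.5) = (5.5 - 3)/(9 - 3) × (5.5 - 5)/(9 - 5) × (5.5 - 7)/(9 - 7) = -0.039062

P(5.5) = (-1)×L_0(5.5) + (-6)×L_1(5.5) + 21×L_2(5.5) + 20×L_3(5.5)
P(5.5) = 0.093750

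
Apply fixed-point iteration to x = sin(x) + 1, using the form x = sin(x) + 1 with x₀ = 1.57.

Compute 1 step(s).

Equation: x = sin(x) + 1
Fixed-point form: x = sin(x) + 1
x₀ = 1.57

x_1 = g(1.570000) = 2.000000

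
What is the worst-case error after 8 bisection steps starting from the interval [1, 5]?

Bisection error bound: |error| ≤ (b-a)/2^n
|error| ≤ (5 - 1)/2^8 = 4/2^8
|error| ≤ 0.0156250000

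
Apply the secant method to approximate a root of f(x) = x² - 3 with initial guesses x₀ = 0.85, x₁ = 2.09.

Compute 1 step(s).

f(x) = x² - 3
x₀ = 0.85, x₁ = 2.09

Secant formula: x_{n+1} = x_n - f(x_n)(x_n - x_{n-1})/(f(x_n) - f(x_{n-1}))

Iteration 1:
  f(0.850000) = -2.277500
  f(2.090000) = 1.368100
  x_2 = 2.090000 - 1.368100×(2.090000 - 0.850000)/(1.368100 - (-2.277500))
       = 1.624660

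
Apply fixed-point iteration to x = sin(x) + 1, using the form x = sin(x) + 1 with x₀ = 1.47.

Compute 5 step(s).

Equation: x = sin(x) + 1
Fixed-point form: x = sin(x) + 1
x₀ = 1.47

x_1 = g(1.470000) = 1.994924
x_2 = g(1.994924) = 1.911398
x_3 = g(1.911398) = 1.942554
x_4 = g(1.942554) = 1.931690
x_5 = g(1.931690) = 1.935582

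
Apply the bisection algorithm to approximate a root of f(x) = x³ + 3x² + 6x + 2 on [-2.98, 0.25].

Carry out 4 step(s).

f(x) = x³ + 3x² + 6x + 2
Initial interval: [-2.98, 0.25]

Iteration 1:
  c_1 = (-2.980000 + 0.250000)/2 = -1.365000
  f(c_1) = f(-1.365000) = -3.143627
  f(a) × f(c) ≥ 0, new interval: [-1.365000, 0.250000]
Iteration 2:
  c_2 = (-1.365000 + 0.250000)/2 = -0.557500
  f(c_2) = f(-0.557500) = -0.585856
  f(a) × f(c) ≥ 0, new interval: [-0.557500, 0.250000]
Iteration 3:
  c_3 = (-0.557500 + 0.250000)/2 = -0.153750
  f(c_3) = f(-0.153750) = 1.144783
  f(a) × f(c) < 0, new interval: [-0.557500, -0.153750]
Iteration 4:
  c_4 = (-0.557500 + (-0.153750))/2 = -0.355625
  f(c_4) = f(-0.355625) = 0.200682
  f(a) × f(c) < 0, new interval: [-0.557500, -0.355625]

After 4 iteration(s), the approximation is c_4 = -0.355625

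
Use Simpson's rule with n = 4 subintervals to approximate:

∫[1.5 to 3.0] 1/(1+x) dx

f(x) = 1/(1+x)
a = 1.5, b = 3.0, n = 4
h = (b - a)/n = 0.375000

Simpson's rule: (h/3)[f(x₀) + 4f(x₁) + 2f(x₂) + ... + f(xₙ)]

x_0 = 1.5000, f(x_0) = 0.400000, coefficient = 1
x_1 = 1.8750, f(x_1) = 0.347826, coefficient = 4
x_2 = 2.2500, f(x_2) = 0.307692, coefficient = 2
x_3 = 2.6250, f(x_3) = 0.275862, coefficient = 4
x_4 = 3.0000, f(x_4) = 0.250000, coefficient = 1

I ≈ (0.375000/3) × 3.760137 = 0.470017
Exact value: 0.470004
Error: 0.000014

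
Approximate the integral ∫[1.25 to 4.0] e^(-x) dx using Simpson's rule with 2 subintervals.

f(x) = e^(-x)
a = 1.25, b = 4.0, n = 2
h = (b - a)/n = 1.375000

Simpson's rule: (h/3)[f(x₀) + 4f(x₁) + 2f(x₂) + ... + f(xₙ)]

x_0 = 1.2500, f(x_0) = 0.286505, coefficient = 1
x_1 = 2.6250, f(x_1) = 0.072440, coefficient = 4
x_2 = 4.0000, f(x_2) = 0.018316, coefficient = 1

I ≈ (1.375000/3) × 0.594579 = 0.272516
Exact value: 0.268189
Error: 0.004326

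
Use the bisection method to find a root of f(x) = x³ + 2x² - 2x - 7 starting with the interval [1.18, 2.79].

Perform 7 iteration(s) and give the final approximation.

f(x) = x³ + 2x² - 2x - 7
Initial interval: [1.18, 2.79]

Iteration 1:
  c_1 = (1.180000 + 2.790000)/2 = 1.985000
  f(c_1) = f(1.985000) = 4.731797
  f(a) × f(c) < 0, new interval: [1.180000, 1.985000]
Iteration 2:
  c_2 = (1.180000 + 1.985000)/2 = 1.582500
  f(c_2) = f(1.582500) = -1.193323
  f(a) × f(c) ≥ 0, new interval: [1.582500, 1.985000]
Iteration 3:
  c_3 = (1.582500 + 1.985000)/2 = 1.783750
  f(c_3) = f(1.783750) = 1.471500
  f(a) × f(c) < 0, new interval: [1.582500, 1.783750]
Iteration 4:
  c_4 = (1.582500 + 1.783750)/2 = 1.683125
  f(c_4) = f(1.683125) = 0.067711
  f(a) × f(c) < 0, new interval: [1.582500, 1.683125]
Iteration 5:
  c_5 = (1.582500 + 1.683125)/2 = 1.632812
  f(c_5) = f(1.632812) = -0.580268
  f(a) × f(c) ≥ 0, new interval: [1.632812, 1.683125]
Iteration 6:
  c_6 = (1.632812 + 1.683125)/2 = 1.657969
  f(c_6) = f(1.657969) = -0.260692
  f(a) × f(c) ≥ 0, new interval: [1.657969, 1.683125]
Iteration 7:
  c_7 = (1.657969 + 1.683125)/2 = 1.670547
  f(c_7) = f(1.670547) = -0.097600
  f(a) × f(c) ≥ 0, new interval: [1.670547, 1.683125]

After 7 iteration(s), the approximation is c_7 = 1.670547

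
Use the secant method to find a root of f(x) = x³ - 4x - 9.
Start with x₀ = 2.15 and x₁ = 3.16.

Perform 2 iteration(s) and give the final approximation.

f(x) = x³ - 4x - 9
x₀ = 2.15, x₁ = 3.16

Secant formula: x_{n+1} = x_n - f(x_n)(x_n - x_{n-1})/(f(x_n) - f(x_{n-1}))

Iteration 1:
  f(2.150000) = -7.661625
  f(3.160000) = 9.914496
  x_2 = 3.160000 - 9.914496×(3.160000 - 2.150000)/(9.914496 - (-7.661625))
       = 2.590270
Iteration 2:
  f(3.160000) = 9.914496
  f(2.590270) = -1.981665
  x_3 = 2.590270 - (-1.981665)×(2.590270 - 3.160000)/(-1.981665 - 9.914496)
       = 2.685176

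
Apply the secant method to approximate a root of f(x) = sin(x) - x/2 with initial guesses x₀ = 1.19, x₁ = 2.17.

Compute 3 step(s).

f(x) = sin(x) - x/2
x₀ = 1.19, x₁ = 2.17

Secant formula: x_{n+1} = x_n - f(x_n)(x_n - x_{n-1})/(f(x_n) - f(x_{n-1}))

Iteration 1:
  f(1.190000) = 0.333369
  f(2.170000) = -0.259215
  x_2 = 2.170000 - (-0.259215)×(2.170000 - 1.190000)/(-0.259215 - 0.333369)
       = 1.741317
Iteration 2:
  f(2.170000) = -0.259215
  f(1.741317) = 0.114838
  x_3 = 1.741317 - 0.114838×(1.741317 - 2.170000)/(0.114838 - (-0.259215))
       = 1.872927
Iteration 3:
  f(1.741317) = 0.114838
  f(1.872927) = 0.018241
  x_4 = 1.872927 - 0.018241×(1.872927 - 1.741317)/(0.018241 - 0.114838)
       = 1.897780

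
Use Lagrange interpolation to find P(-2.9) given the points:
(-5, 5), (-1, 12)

Lagrange interpolation formula:
P(x) = Σ yᵢ × Lᵢ(x)
where Lᵢ(x) = Π_{j≠i} (x - xⱼ)/(xᵢ - xⱼ)

L_0(-2.9) = (-2.9 - (-1))/(-5 - (-1)) = 0.475000
L_1(-2.9) = (-2.9 - (-5))/(-1 - (-5)) = 0.525000

P(-2.9) = 5×L_0(-2.9) + 12×L_1(-2.9)
P(-2.9) = 8.675000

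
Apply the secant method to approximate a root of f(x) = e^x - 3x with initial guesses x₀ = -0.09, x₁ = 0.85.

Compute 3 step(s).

f(x) = e^x - 3x
x₀ = -0.09, x₁ = 0.85

Secant formula: x_{n+1} = x_n - f(x_n)(x_n - x_{n-1})/(f(x_n) - f(x_{n-1}))

Iteration 1:
  f(-0.090000) = 1.183931
  f(0.850000) = -0.210353
  x_2 = 0.850000 - (-0.210353)×(0.850000 - (-0.090000))/(-0.210353 - 1.183931)
       = 0.708184
Iteration 2:
  f(0.850000) = -0.210353
  f(0.708184) = -0.094251
  x_3 = 0.708184 - (-0.094251)×(0.708184 - 0.850000)/(-0.094251 - (-0.210353))
       = 0.593058
Iteration 3:
  f(0.708184) = -0.094251
  f(0.593058) = 0.030339
  x_4 = 0.593058 - 0.030339×(0.593058 - 0.708184)/(0.030339 - (-0.094251))
       = 0.621093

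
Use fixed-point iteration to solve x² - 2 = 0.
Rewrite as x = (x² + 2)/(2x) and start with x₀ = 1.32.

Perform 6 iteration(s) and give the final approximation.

Equation: x² - 2 = 0
Fixed-point form: x = (x² + 2)/(2x)
x₀ = 1.32

x_1 = g(1.320000) = 1.417576
x_2 = g(1.417576) = 1.414218
x_3 = g(1.414218) = 1.414214
x_4 = g(1.414214) = 1.414214
x_5 = g(1.414214) = 1.414214
x_6 = g(1.414214) = 1.414214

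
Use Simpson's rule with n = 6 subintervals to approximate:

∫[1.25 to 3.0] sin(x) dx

f(x) = sin(x)
a = 1.25, b = 3.0, n = 6
h = (b - a)/n = 0.291667

Simpson's rule: (h/3)[f(x₀) + 4f(x₁) + 2f(x₂) + ... + f(xₙ)]

x_0 = 1.2500, f(x_0) = 0.948985, coefficient = 1
x_1 = 1.5417, f(x_1) = 0.999576, coefficient = 4
x_2 = 1.8333, f(x_2) = 0.965735, coefficient = 2
x_3 = 2.1250, f(x_3) = 0.850320, coefficient = 4
x_4 = 2.4167, f(x_4) = 0.663080, coefficient = 2
x_5 = 2.7083, f(x_5) = 0.419831, coefficient = 4
x_6 = 3.0000, f(x_6) = 0.141120, coefficient = 1

I ≈ (0.291667/3) × 13.426641 = 1.305368
Exact value: 1.305315
Error: 0.000053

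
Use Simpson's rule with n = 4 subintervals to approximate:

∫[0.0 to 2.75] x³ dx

f(x) = x³
a = 0.0, b = 2.75, n = 4
h = (b - a)/n = 0.687500

Simpson's rule: (h/3)[f(x₀) + 4f(x₁) + 2f(x₂) + ... + f(xₙ)]

x_0 = 0.0000, f(x_0) = 0.000000, coefficient = 1
x_1 = 0.6875, f(x_1) = 0.324951, coefficient = 4
x_2 = 1.3750, f(x_2) = 2.599609, coefficient = 2
x_3 = 2.0625, f(x_3) = 8.773682, coefficient = 4
x_4 = 2.7500, f(x_4) = 20.796875, coefficient = 1

I ≈ (0.687500/3) × 62.390625 = 14.297852
Exact value: 14.297852
Error: 0.000000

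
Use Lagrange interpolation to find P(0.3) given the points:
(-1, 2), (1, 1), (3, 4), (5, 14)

Lagrange interpolation formula:
P(x) = Σ yᵢ × Lᵢ(x)
where Lᵢ(x) = Π_{j≠i} (x - xⱼ)/(xᵢ - xⱼ)

L_0(0.3) = (0.3 - 1)/(-1 - 1) × (0.3 - 3)/(-1 - 3) × (0.3 - 5)/(-1 - 5) = 0.185062
L_1(0.3) = (0.3 - (-1))/(1 - (-1)) × (0.3 - 3)/(1 - 3) × (0.3 - 5)/(1 - 5) = 1.031063
L_2(0.3) = (0.3 - (-1))/(3 - (-1)) × (0.3 - 1)/(3 - 1) × (0.3 - 5)/(3 - 5) = -0.267313
L_3(0.3) = (0.3 - (-1))/(5 - (-1)) × (0.3 - 1)/(5 - 1) × (0.3 - 3)/(5 - 3) = 0.051188

P(0.3) = 2×L_0(0.3) + 1×L_1(0.3) + 4×L_2(0.3) + 14×L_3(0.3)
P(0.3) = 1.048563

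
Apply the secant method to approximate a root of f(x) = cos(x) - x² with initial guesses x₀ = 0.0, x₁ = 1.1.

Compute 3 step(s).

f(x) = cos(x) - x²
x₀ = 0.0, x₁ = 1.1

Secant formula: x_{n+1} = x_n - f(x_n)(x_n - x_{n-1})/(f(x_n) - f(x_{n-1}))

Iteration 1:
  f(0.000000) = 1.000000
  f(1.100000) = -0.756404
  x_2 = 1.100000 - (-0.756404)×(1.100000 - 0.000000)/(-0.756404 - 1.000000)
       = 0.626280
Iteration 2:
  f(1.100000) = -0.756404
  f(0.626280) = 0.417988
  x_3 = 0.626280 - 0.417988×(0.626280 - 1.100000)/(0.417988 - (-0.756404))
       = 0.794885
Iteration 3:
  f(0.626280) = 0.417988
  f(0.794885) = 0.068524
  x_4 = 0.794885 - 0.068524×(0.794885 - 0.626280)/(0.068524 - 0.417988)
       = 0.827946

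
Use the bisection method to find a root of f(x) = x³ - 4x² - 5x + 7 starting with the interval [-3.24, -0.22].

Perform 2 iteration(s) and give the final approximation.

f(x) = x³ - 4x² - 5x + 7
Initial interval: [-3.24, -0.22]

Iteration 1:
  c_1 = (-3.240000 + (-0.220000))/2 = -1.730000
  f(c_1) = f(-1.730000) = -1.499317
  f(a) × f(c) ≥ 0, new interval: [-1.730000, -0.220000]
Iteration 2:
  c_2 = (-1.730000 + (-0.220000))/2 = -0.975000
  f(c_2) = f(-0.975000) = 7.145641
  f(a) × f(c) < 0, new interval: [-1.730000, -0.975000]

After 2 iteration(s), the approximation is c_2 = -0.975000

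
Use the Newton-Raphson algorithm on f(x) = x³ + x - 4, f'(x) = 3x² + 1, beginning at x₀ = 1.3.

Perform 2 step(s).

f(x) = x³ + x - 4
f'(x) = 3x² + 1
x₀ = 1.3

Newton-Raphson formula: x_{n+1} = x_n - f(x_n)/f'(x_n)

Iteration 1:
  f(1.300000) = -0.503000
  f'(1.300000) = 6.070000
  x_1 = 1.300000 - (-0.503000)/6.070000 = 1.382867
Iteration 2:
  f(1.382867) = 0.027350
  f'(1.382867) = 6.736960
  x_2 = 1.382867 - 0.027350/6.736960 = 1.378807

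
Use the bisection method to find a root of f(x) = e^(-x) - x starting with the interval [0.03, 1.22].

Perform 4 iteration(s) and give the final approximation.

f(x) = e^(-x) - x
Initial interval: [0.03, 1.22]

Iteration 1:
  c_1 = (0.030000 + 1.220000)/2 = 0.625000
  f(c_1) = f(0.625000) = -0.089739
  f(a) × f(c) < 0, new interval: [0.030000, 0.625000]
Iteration 2:
  c_2 = (0.030000 + 0.625000)/2 = 0.327500
  f(c_2) = f(0.327500) = 0.393223
  f(a) × f(c) ≥ 0, new interval: [0.327500, 0.625000]
Iteration 3:
  c_3 = (0.327500 + 0.625000)/2 = 0.476250
  f(c_3) = f(0.476250) = 0.144858
  f(a) × f(c) ≥ 0, new interval: [0.476250, 0.625000]
Iteration 4:
  c_4 = (0.476250 + 0.625000)/2 = 0.550625
  f(c_4) = f(0.550625) = 0.025964
  f(a) × f(c) ≥ 0, new interval: [0.550625, 0.625000]

After 4 iteration(s), the approximation is c_4 = 0.550625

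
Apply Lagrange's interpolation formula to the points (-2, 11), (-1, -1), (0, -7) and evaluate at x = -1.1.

Lagrange interpolation formula:
P(x) = Σ yᵢ × Lᵢ(x)
where Lᵢ(x) = Π_{j≠i} (x - xⱼ)/(xᵢ - xⱼ)

L_0(-1.1) = (-1.1 - (-1))/(-2 - (-1)) × (-1.1 - 0)/(-2 - 0) = 0.055000
L_1(-1.1) = (-1.1 - (-2))/(-1 - (-2)) × (-1.1 - 0)/(-1 - 0) = 0.990000
L_2(-1.1) = (-1.1 - (-2))/(0 - (-2)) × (-1.1 - (-1))/(0 - (-1)) = -0.045000

P(-1.1) = 11×L_0(-1.1) + (-1)×L_1(-1.1) + (-7)×L_2(-1.1)
P(-1.1) = -0.070000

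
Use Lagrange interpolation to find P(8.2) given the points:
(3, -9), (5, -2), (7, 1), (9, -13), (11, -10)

Lagrange interpolation formula:
P(x) = Σ yᵢ × Lᵢ(x)
where Lᵢ(x) = Π_{j≠i} (x - xⱼ)/(xᵢ - xⱼ)

L_0(8.2) = (8.2 - 5)/(3 - 5) × (8.2 - 7)/(3 - 7) × (8.2 - 9)/(3 - 9) × (8.2 - 11)/(3 - 11) = 0.022400
L_1(8.2) = (8.2 - 3)/(5 - 3) × (8.2 - 7)/(5 - 7) × (8.2 - 9)/(5 - 9) × (8.2 - 11)/(5 - 11) = -0.145600
L_2(8.2) = (8.2 - 3)/(7 - 3) × (8.2 - 5)/(7 - 5) × (8.2 - 9)/(7 - 9) × (8.2 - 11)/(7 - 11) = 0.582400
L_3(8.2) = (8.2 - 3)/(9 - 3) × (8.2 - 5)/(9 - 5) × (8.2 - 7)/(9 - 7) × (8.2 - 11)/(9 - 11) = 0.582400
L_4(8.2) = (8.2 - 3)/(11 - 3) × (8.2 - 5)/(11 - 5) × (8.2 - 7)/(11 - 7) × (8.2 - 9)/(11 - 9) = -0.041600

P(8.2) = (-9)×L_0(8.2) + (-2)×L_1(8.2) + 1×L_2(8.2) + (-13)×L_3(8.2) + (-10)×L_4(8.2)
P(8.2) = -6.483200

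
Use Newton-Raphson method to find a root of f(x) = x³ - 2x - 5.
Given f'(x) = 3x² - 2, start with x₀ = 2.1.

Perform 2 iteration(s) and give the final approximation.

f(x) = x³ - 2x - 5
f'(x) = 3x² - 2
x₀ = 2.1

Newton-Raphson formula: x_{n+1} = x_n - f(x_n)/f'(x_n)

Iteration 1:
  f(2.100000) = 0.061000
  f'(2.100000) = 11.230000
  x_1 = 2.100000 - 0.061000/11.230000 = 2.094568
Iteration 2:
  f(2.094568) = 0.000186
  f'(2.094568) = 11.161647
  x_2 = 2.094568 - 0.000186/11.161647 = 2.094551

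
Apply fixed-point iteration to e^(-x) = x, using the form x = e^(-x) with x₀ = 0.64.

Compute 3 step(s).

Equation: e^(-x) = x
Fixed-point form: x = e^(-x)
x₀ = 0.64

x_1 = g(0.640000) = 0.527292
x_2 = g(0.527292) = 0.590201
x_3 = g(0.590201) = 0.554216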